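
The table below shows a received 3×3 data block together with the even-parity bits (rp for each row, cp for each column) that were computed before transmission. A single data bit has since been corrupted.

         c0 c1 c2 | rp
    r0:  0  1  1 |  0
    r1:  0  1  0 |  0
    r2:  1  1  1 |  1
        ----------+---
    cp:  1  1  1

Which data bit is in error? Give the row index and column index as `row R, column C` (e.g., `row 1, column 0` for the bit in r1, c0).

Recompute each row's even parity and compare to rp:
  r0: data parity 0, sent rp 0 → ok
  r1: data parity 1, sent rp 0 → mismatch
  r2: data parity 1, sent rp 1 → ok
Recompute each column's even parity and compare to cp:
  c0: data parity 1, sent cp 1 → ok
  c1: data parity 1, sent cp 1 → ok
  c2: data parity 0, sent cp 1 → mismatch
Exactly one row (r1) and one column (c2) fail → the flipped bit is at their intersection.

row 1, column 2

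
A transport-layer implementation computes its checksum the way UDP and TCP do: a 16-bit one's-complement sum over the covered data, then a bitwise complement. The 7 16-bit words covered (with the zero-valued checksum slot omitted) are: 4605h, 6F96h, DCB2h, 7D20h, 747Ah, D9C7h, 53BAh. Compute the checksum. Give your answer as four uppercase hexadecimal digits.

4E94

One's-complement addition (fold any carry out of bit 15 back into bit 0):
  0x4605 + 0x6F96 = 0x0B59B
  0xB59B + 0xDCB2 = 0x1924D → wrap carry → 0x924E
  0x924E + 0x7D20 = 0x10F6E → wrap carry → 0x0F6F
  0x0F6F + 0x747A = 0x083E9
  0x83E9 + 0xD9C7 = 0x15DB0 → wrap carry → 0x5DB1
  0x5DB1 + 0x53BA = 0x0B16B
One's-complement sum = 0xB16B.
Checksum = ~0xB16B & 0xFFFF = 0x4E94.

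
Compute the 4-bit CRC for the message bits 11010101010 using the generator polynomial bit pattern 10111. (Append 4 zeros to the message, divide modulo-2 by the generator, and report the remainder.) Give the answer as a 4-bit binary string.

Append 4 zeros: 110101010100000. Divide by 10111 (XOR where the leading bit is 1):
  pos 0: 11010 XOR 10111 = 01101
  pos 1: 11011 XOR 10111 = 01100
  pos 2: 11000 XOR 10111 = 01111
  pos 3: 11111 XOR 10111 = 01000
  pos 4: 10000 XOR 10111 = 00111
  pos 6: 11110 XOR 10111 = 01001
  pos 7: 10010 XOR 10111 = 00101
  pos 9: 10100 XOR 10111 = 00011
Remainder (last 4 bits) = 0110. This is the CRC / FCS.

0110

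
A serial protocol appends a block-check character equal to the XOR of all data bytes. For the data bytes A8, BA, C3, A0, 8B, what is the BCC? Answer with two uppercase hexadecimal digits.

XOR the bytes together:
  start with 0xA8
  0xA8 ⊕ 0xBA = 0x12
  0x12 ⊕ 0xC3 = 0xD1
  0xD1 ⊕ 0xA0 = 0x71
  0x71 ⊕ 0x8B = 0xFA

FA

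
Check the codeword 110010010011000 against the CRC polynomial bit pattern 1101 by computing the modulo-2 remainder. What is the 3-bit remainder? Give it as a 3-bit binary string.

001

Modulo-2 division of 110010010011000 by 1101:
  pos 0: 1100 XOR 1101 = 0001
  pos 3: 1100 XOR 1101 = 0001
  pos 6: 1100 XOR 1101 = 0001
  pos 9: 1110 XOR 1101 = 0011
  pos 11: 1100 XOR 1101 = 0001
Remainder = 001 (nonzero — an error is detected).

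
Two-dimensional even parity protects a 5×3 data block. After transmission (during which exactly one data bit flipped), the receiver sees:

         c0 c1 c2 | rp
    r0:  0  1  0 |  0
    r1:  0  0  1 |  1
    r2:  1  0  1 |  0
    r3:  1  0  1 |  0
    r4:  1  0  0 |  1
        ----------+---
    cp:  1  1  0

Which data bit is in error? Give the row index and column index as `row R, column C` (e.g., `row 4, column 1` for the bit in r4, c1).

Recompute each row's even parity and compare to rp:
  r0: data parity 1, sent rp 0 → mismatch
  r1: data parity 1, sent rp 1 → ok
  r2: data parity 0, sent rp 0 → ok
  r3: data parity 0, sent rp 0 → ok
  r4: data parity 1, sent rp 1 → ok
Recompute each column's even parity and compare to cp:
  c0: data parity 1, sent cp 1 → ok
  c1: data parity 1, sent cp 1 → ok
  c2: data parity 1, sent cp 0 → mismatch
Exactly one row (r0) and one column (c2) fail → the flipped bit is at their intersection.

row 0, column 2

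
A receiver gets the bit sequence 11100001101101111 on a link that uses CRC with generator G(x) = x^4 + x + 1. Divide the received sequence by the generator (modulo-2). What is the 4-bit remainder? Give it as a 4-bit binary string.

0000

Modulo-2 division of 11100001101101111 by 10011:
  pos 0: 11100 XOR 10011 = 01111
  pos 1: 11110 XOR 10011 = 01101
  pos 2: 11010 XOR 10011 = 01001
  pos 3: 10011 XOR 10011 = 00000
  pos 8: 10110 XOR 10011 = 00101
  pos 10: 10111 XOR 10011 = 00100
  pos 12: 10011 XOR 10011 = 00000
Remainder = 0000 (zero — the frame passes the CRC check).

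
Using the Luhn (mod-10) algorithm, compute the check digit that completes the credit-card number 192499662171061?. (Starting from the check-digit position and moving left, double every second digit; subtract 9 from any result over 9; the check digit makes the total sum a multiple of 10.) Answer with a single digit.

5

Partial digits right→left: 1 6 0 1 7 1 2 6 6 9 9 4 2 9 1
Double every second digit counting from the check-digit position (so the 1st, 3rd, 5th, ... of the partial from the right).
  doubled (with −9 where >9): 2 0 5 4 3 9 4 2 → sum 29
  kept as-is: 6 1 1 6 9 4 9 → sum 36
Total = 29 + 36 = 65.
Check digit = (10 − (65 mod 10)) mod 10 = 5.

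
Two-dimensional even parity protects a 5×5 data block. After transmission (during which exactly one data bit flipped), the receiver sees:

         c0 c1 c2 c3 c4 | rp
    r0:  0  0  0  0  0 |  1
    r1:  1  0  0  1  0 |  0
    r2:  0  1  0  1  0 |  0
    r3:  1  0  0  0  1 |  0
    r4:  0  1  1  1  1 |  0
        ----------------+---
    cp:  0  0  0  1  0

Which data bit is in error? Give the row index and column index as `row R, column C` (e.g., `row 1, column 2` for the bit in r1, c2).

row 0, column 2

Recompute each row's even parity and compare to rp:
  r0: data parity 0, sent rp 1 → mismatch
  r1: data parity 0, sent rp 0 → ok
  r2: data parity 0, sent rp 0 → ok
  r3: data parity 0, sent rp 0 → ok
  r4: data parity 0, sent rp 0 → ok
Recompute each column's even parity and compare to cp:
  c0: data parity 0, sent cp 0 → ok
  c1: data parity 0, sent cp 0 → ok
  c2: data parity 1, sent cp 0 → mismatch
  c3: data parity 1, sent cp 1 → ok
  c4: data parity 0, sent cp 0 → ok
Exactly one row (r0) and one column (c2) fail → the flipped bit is at their intersection.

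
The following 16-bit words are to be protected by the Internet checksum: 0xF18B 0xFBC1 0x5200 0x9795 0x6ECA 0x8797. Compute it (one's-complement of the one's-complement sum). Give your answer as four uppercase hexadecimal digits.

One's-complement addition (fold any carry out of bit 15 back into bit 0):
  0xF18B + 0xFBC1 = 0x1ED4C → wrap carry → 0xED4D
  0xED4D + 0x5200 = 0x13F4D → wrap carry → 0x3F4E
  0x3F4E + 0x9795 = 0x0D6E3
  0xD6E3 + 0x6ECA = 0x145AD → wrap carry → 0x45AE
  0x45AE + 0x8797 = 0x0CD45
One's-complement sum = 0xCD45.
Checksum = ~0xCD45 & 0xFFFF = 0x32BA.

32BA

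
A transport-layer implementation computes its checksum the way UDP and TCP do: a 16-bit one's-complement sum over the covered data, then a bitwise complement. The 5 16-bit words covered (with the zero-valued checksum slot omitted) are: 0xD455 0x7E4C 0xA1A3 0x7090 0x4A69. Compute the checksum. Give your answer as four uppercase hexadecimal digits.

One's-complement addition (fold any carry out of bit 15 back into bit 0):
  0xD455 + 0x7E4C = 0x152A1 → wrap carry → 0x52A2
  0x52A2 + 0xA1A3 = 0x0F445
  0xF445 + 0x7090 = 0x164D5 → wrap carry → 0x64D6
  0x64D6 + 0x4A69 = 0x0AF3F
One's-complement sum = 0xAF3F.
Checksum = ~0xAF3F & 0xFFFF = 0x50C0.

50C0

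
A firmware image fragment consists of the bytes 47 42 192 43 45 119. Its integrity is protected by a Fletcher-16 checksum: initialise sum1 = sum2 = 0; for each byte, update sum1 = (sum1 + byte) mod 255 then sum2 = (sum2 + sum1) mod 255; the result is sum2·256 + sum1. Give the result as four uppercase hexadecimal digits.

44E9

Running sums (mod 255):
  after byte 0 (47): sum1=47, sum2=47
  after byte 1 (42): sum1=89, sum2=136
  after byte 2 (192): sum1=26, sum2=162
  after byte 3 (43): sum1=69, sum2=231
  after byte 4 (45): sum1=114, sum2=90
  after byte 5 (119): sum1=233, sum2=68
Checksum = sum2·256 + sum1 = 68·256 + 233 = 17641 = 0x44E9.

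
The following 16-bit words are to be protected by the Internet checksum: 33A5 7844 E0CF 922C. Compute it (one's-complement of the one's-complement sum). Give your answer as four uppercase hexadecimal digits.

E119

One's-complement addition (fold any carry out of bit 15 back into bit 0):
  0x33A5 + 0x7844 = 0x0ABE9
  0xABE9 + 0xE0CF = 0x18CB8 → wrap carry → 0x8CB9
  0x8CB9 + 0x922C = 0x11EE5 → wrap carry → 0x1EE6
One's-complement sum = 0x1EE6.
Checksum = ~0x1EE6 & 0xFFFF = 0xE119.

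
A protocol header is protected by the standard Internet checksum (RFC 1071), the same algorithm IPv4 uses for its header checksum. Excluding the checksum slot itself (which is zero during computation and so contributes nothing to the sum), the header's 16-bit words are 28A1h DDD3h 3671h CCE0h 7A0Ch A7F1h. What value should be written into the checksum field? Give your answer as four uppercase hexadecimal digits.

D43A

One's-complement addition (fold any carry out of bit 15 back into bit 0):
  0x28A1 + 0xDDD3 = 0x10674 → wrap carry → 0x0675
  0x0675 + 0x3671 = 0x03CE6
  0x3CE6 + 0xCCE0 = 0x109C6 → wrap carry → 0x09C7
  0x09C7 + 0x7A0C = 0x083D3
  0x83D3 + 0xA7F1 = 0x12BC4 → wrap carry → 0x2BC5
One's-complement sum = 0x2BC5.
Checksum = ~0x2BC5 & 0xFFFF = 0xD43A.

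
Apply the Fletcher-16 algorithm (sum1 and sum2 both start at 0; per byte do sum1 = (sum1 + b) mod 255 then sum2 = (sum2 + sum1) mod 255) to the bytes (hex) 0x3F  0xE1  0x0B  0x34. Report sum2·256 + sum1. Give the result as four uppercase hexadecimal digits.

Running sums (mod 255):
  after byte 0 (0x3F): sum1=63, sum2=63
  after byte 1 (0xE1): sum1=33, sum2=96
  after byte 2 (0x0B): sum1=44, sum2=140
  after byte 3 (0x34): sum1=96, sum2=236
Checksum = sum2·256 + sum1 = 236·256 + 96 = 60512 = 0xEC60.

EC60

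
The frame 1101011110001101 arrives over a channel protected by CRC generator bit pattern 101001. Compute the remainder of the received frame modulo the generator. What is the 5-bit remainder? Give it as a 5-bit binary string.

01111

Modulo-2 division of 1101011110001101 by 101001:
  pos 0: 110101 XOR 101001 = 011100
  pos 1: 111001 XOR 101001 = 010000
  pos 2: 100001 XOR 101001 = 001000
  pos 4: 100010 XOR 101001 = 001011
  pos 6: 101100 XOR 101001 = 000101
  pos 9: 101110 XOR 101001 = 000111
Remainder = 01111 (nonzero — an error is detected).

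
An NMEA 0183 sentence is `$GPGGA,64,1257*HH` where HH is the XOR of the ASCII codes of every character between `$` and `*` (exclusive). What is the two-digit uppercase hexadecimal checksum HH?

55

XOR the ASCII codes of the payload characters:
  'G' = 0x47 → acc = 0x47
  'P' = 0x50 → acc = 0x17
  'G' = 0x47 → acc = 0x50
  'G' = 0x47 → acc = 0x17
  'A' = 0x41 → acc = 0x56
  ',' = 0x2C → acc = 0x7A
  '6' = 0x36 → acc = 0x4C
  '4' = 0x34 → acc = 0x78
  ',' = 0x2C → acc = 0x54
  '1' = 0x31 → acc = 0x65
  '2' = 0x32 → acc = 0x57
  '5' = 0x35 → acc = 0x62
  '7' = 0x37 → acc = 0x55
Checksum = 0x55.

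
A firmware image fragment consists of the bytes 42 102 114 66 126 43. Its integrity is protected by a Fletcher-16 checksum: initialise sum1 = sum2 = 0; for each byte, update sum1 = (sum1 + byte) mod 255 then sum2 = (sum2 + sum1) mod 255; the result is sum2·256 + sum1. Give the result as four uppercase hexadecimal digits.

Running sums (mod 255):
  after byte 0 (42): sum1=42, sum2=42
  after byte 1 (102): sum1=144, sum2=186
  after byte 2 (114): sum1=3, sum2=189
  after byte 3 (66): sum1=69, sum2=3
  after byte 4 (126): sum1=195, sum2=198
  after byte 5 (43): sum1=238, sum2=181
Checksum = sum2·256 + sum1 = 181·256 + 238 = 46574 = 0xB5EE.

B5EE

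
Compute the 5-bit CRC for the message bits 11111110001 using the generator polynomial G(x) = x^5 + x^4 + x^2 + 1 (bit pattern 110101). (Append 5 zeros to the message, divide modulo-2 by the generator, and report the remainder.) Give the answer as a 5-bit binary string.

Append 5 zeros: 1111111000100000. Divide by 110101 (XOR where the leading bit is 1):
  pos 0: 111111 XOR 110101 = 001010
  pos 2: 101010 XOR 110101 = 011111
  pos 3: 111110 XOR 110101 = 001011
  pos 5: 101101 XOR 110101 = 011000
  pos 6: 110000 XOR 110101 = 000101
  pos 9: 101000 XOR 110101 = 011101
  pos 10: 111010 XOR 110101 = 001111
Remainder (last 5 bits) = 01111. This is the CRC / FCS.

01111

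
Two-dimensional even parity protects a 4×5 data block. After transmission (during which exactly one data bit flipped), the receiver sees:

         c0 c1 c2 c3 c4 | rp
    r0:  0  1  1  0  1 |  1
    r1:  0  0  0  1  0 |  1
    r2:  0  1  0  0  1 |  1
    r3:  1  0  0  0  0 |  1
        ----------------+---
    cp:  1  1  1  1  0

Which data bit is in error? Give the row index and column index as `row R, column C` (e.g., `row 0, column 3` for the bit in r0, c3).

Recompute each row's even parity and compare to rp:
  r0: data parity 1, sent rp 1 → ok
  r1: data parity 1, sent rp 1 → ok
  r2: data parity 0, sent rp 1 → mismatch
  r3: data parity 1, sent rp 1 → ok
Recompute each column's even parity and compare to cp:
  c0: data parity 1, sent cp 1 → ok
  c1: data parity 0, sent cp 1 → mismatch
  c2: data parity 1, sent cp 1 → ok
  c3: data parity 1, sent cp 1 → ok
  c4: data parity 0, sent cp 0 → ok
Exactly one row (r2) and one column (c1) fail → the flipped bit is at their intersection.

row 2, column 1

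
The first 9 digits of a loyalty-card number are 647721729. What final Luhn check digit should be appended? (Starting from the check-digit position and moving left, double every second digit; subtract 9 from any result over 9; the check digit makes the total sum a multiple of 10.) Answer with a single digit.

Partial digits right→left: 9 2 7 1 2 7 7 4 6
Double every second digit counting from the check-digit position (so the 1st, 3rd, 5th, ... of the partial from the right).
  doubled (with −9 where >9): 9 5 4 5 3 → sum 26
  kept as-is: 2 1 7 4 → sum 14
Total = 26 + 14 = 40.
Check digit = (10 − (40 mod 10)) mod 10 = 0.

0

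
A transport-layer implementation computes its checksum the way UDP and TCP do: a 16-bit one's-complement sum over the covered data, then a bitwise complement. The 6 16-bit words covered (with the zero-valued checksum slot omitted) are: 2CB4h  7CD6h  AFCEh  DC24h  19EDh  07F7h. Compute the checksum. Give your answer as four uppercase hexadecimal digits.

A89D

One's-complement addition (fold any carry out of bit 15 back into bit 0):
  0x2CB4 + 0x7CD6 = 0x0A98A
  0xA98A + 0xAFCE = 0x15958 → wrap carry → 0x5959
  0x5959 + 0xDC24 = 0x1357D → wrap carry → 0x357E
  0x357E + 0x19ED = 0x04F6B
  0x4F6B + 0x07F7 = 0x05762
One's-complement sum = 0x5762.
Checksum = ~0x5762 & 0xFFFF = 0xA89D.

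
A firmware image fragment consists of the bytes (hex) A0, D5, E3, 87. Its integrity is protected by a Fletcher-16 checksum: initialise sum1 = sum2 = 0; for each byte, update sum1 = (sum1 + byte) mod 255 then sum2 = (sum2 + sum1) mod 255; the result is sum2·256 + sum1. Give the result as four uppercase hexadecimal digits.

Running sums (mod 255):
  after byte 0 (A0): sum1=160, sum2=160
  after byte 1 (D5): sum1=118, sum2=23
  after byte 2 (E3): sum1=90, sum2=113
  after byte 3 (87): sum1=225, sum2=83
Checksum = sum2·256 + sum1 = 83·256 + 225 = 21473 = 0x53E1.

53E1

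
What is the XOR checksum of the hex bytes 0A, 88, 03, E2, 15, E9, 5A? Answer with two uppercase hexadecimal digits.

XOR the bytes together:
  start with 0x0A
  0x0A ⊕ 0x88 = 0x82
  0x82 ⊕ 0x03 = 0x81
  0x81 ⊕ 0xE2 = 0x63
  0x63 ⊕ 0x15 = 0x76
  0x76 ⊕ 0xE9 = 0x9F
  0x9F ⊕ 0x5A = 0xC5

C5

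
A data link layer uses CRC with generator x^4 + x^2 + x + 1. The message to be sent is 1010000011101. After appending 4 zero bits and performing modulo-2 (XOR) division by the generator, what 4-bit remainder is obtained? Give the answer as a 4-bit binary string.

Append 4 zeros: 10100000111010000. Divide by 10111 (XOR where the leading bit is 1):
  pos 0: 10100 XOR 10111 = 00011
  pos 3: 11000 XOR 10111 = 01111
  pos 4: 11111 XOR 10111 = 01000
  pos 5: 10001 XOR 10111 = 00110
  pos 7: 11010 XOR 10111 = 01101
  pos 8: 11011 XOR 10111 = 01100
  pos 9: 11000 XOR 10111 = 01111
  pos 10: 11110 XOR 10111 = 01001
  pos 11: 10010 XOR 10111 = 00101
Remainder (last 4 bits) = 1010. This is the CRC / FCS.

1010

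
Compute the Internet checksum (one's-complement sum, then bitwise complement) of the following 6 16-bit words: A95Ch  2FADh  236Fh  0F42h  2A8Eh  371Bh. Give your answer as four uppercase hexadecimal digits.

One's-complement addition (fold any carry out of bit 15 back into bit 0):
  0xA95C + 0x2FAD = 0x0D909
  0xD909 + 0x236F = 0x0FC78
  0xFC78 + 0x0F42 = 0x10BBA → wrap carry → 0x0BBB
  0x0BBB + 0x2A8E = 0x03649
  0x3649 + 0x371B = 0x06D64
One's-complement sum = 0x6D64.
Checksum = ~0x6D64 & 0xFFFF = 0x929B.

929B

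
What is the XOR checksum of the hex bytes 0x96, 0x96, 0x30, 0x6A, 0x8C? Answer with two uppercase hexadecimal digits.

D6

XOR the bytes together:
  start with 0x96
  0x96 ⊕ 0x96 = 0x00
  0x00 ⊕ 0x30 = 0x30
  0x30 ⊕ 0x6A = 0x5A
  0x5A ⊕ 0x8C = 0xD6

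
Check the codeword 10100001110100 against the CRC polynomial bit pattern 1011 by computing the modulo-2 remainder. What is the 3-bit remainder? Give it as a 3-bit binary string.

Modulo-2 division of 10100001110100 by 1011:
  pos 0: 1010 XOR 1011 = 0001
  pos 3: 1000 XOR 1011 = 0011
  pos 5: 1111 XOR 1011 = 0100
  pos 6: 1001 XOR 1011 = 0010
  pos 8: 1001 XOR 1011 = 0010
  pos 10: 1000 XOR 1011 = 0011
Remainder = 011 (nonzero — an error is detected).

011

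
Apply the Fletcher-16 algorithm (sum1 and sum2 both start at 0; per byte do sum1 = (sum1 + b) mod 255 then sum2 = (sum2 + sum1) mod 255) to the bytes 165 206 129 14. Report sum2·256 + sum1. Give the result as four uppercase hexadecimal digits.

Running sums (mod 255):
  after byte 0 (165): sum1=165, sum2=165
  after byte 1 (206): sum1=116, sum2=26
  after byte 2 (129): sum1=245, sum2=16
  after byte 3 (14): sum1=4, sum2=20
Checksum = sum2·256 + sum1 = 20·256 + 4 = 5124 = 0x1404.

1404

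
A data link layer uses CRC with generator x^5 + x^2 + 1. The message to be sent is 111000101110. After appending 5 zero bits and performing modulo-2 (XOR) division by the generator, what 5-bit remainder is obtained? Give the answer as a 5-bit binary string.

Append 5 zeros: 11100010111000000. Divide by 100101 (XOR where the leading bit is 1):
  pos 0: 111000 XOR 100101 = 011101
  pos 1: 111011 XOR 100101 = 011110
  pos 2: 111100 XOR 100101 = 011001
  pos 3: 110011 XOR 100101 = 010110
  pos 4: 101101 XOR 100101 = 001000
  pos 6: 100010 XOR 100101 = 000111
  pos 9: 111000 XOR 100101 = 011101
  pos 10: 111010 XOR 100101 = 011111
  pos 11: 111110 XOR 100101 = 011011
Remainder (last 5 bits) = 11011. This is the CRC / FCS.

11011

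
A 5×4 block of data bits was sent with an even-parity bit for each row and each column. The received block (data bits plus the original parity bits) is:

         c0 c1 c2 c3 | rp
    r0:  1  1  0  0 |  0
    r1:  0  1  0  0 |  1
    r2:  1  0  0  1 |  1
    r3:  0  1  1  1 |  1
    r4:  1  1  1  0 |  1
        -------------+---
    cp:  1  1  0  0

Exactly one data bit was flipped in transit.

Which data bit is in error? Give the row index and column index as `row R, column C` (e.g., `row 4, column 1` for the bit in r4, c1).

Recompute each row's even parity and compare to rp:
  r0: data parity 0, sent rp 0 → ok
  r1: data parity 1, sent rp 1 → ok
  r2: data parity 0, sent rp 1 → mismatch
  r3: data parity 1, sent rp 1 → ok
  r4: data parity 1, sent rp 1 → ok
Recompute each column's even parity and compare to cp:
  c0: data parity 1, sent cp 1 → ok
  c1: data parity 0, sent cp 1 → mismatch
  c2: data parity 0, sent cp 0 → ok
  c3: data parity 0, sent cp 0 → ok
Exactly one row (r2) and one column (c1) fail → the flipped bit is at their intersection.

row 2, column 1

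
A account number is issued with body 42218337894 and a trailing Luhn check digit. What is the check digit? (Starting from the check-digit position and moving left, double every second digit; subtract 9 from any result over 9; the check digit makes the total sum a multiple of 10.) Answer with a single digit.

8

Partial digits right→left: 4 9 8 7 3 3 8 1 2 2 4
Double every second digit counting from the check-digit position (so the 1st, 3rd, 5th, ... of the partial from the right).
  doubled (with −9 where >9): 8 7 6 7 4 8 → sum 40
  kept as-is: 9 7 3 1 2 → sum 22
Total = 40 + 22 = 62.
Check digit = (10 − (62 mod 10)) mod 10 = 8.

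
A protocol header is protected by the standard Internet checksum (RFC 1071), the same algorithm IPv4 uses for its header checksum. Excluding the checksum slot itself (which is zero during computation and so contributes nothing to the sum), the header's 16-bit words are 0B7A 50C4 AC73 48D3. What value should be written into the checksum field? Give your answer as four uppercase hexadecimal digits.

One's-complement addition (fold any carry out of bit 15 back into bit 0):
  0x0B7A + 0x50C4 = 0x05C3E
  0x5C3E + 0xAC73 = 0x108B1 → wrap carry → 0x08B2
  0x08B2 + 0x48D3 = 0x05185
One's-complement sum = 0x5185.
Checksum = ~0x5185 & 0xFFFF = 0xAE7A.

AE7A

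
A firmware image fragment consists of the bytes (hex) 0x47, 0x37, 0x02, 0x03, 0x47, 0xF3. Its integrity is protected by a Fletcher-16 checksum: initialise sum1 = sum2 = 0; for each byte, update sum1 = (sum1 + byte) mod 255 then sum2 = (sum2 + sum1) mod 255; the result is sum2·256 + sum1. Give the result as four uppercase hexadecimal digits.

Running sums (mod 255):
  after byte 0 (0x47): sum1=71, sum2=71
  after byte 1 (0x37): sum1=126, sum2=197
  after byte 2 (0x02): sum1=128, sum2=70
  after byte 3 (0x03): sum1=131, sum2=201
  after byte 4 (0x47): sum1=202, sum2=148
  after byte 5 (0xF3): sum1=190, sum2=83
Checksum = sum2·256 + sum1 = 83·256 + 190 = 21438 = 0x53BE.

53BE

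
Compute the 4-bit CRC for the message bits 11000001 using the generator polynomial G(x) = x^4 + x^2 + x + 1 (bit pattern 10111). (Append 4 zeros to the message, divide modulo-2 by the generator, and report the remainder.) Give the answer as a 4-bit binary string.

Append 4 zeros: 110000010000. Divide by 10111 (XOR where the leading bit is 1):
  pos 0: 11000 XOR 10111 = 01111
  pos 1: 11110 XOR 10111 = 01001
  pos 2: 10010 XOR 10111 = 00101
  pos 4: 10110 XOR 10111 = 00001
Remainder (last 4 bits) = 1000. This is the CRC / FCS.

1000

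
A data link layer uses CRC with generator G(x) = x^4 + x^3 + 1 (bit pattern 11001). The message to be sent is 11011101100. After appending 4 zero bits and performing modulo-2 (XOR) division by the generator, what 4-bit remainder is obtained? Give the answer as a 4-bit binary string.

Append 4 zeros: 110111011000000. Divide by 11001 (XOR where the leading bit is 1):
  pos 0: 11011 XOR 11001 = 00010
  pos 3: 10101 XOR 11001 = 01100
  pos 4: 11001 XOR 11001 = 00000
Remainder (last 4 bits) = 0000. This is the CRC / FCS.

0000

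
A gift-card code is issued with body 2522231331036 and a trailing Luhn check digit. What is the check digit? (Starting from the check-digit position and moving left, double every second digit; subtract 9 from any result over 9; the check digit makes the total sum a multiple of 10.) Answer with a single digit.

Partial digits right→left: 6 3 0 1 3 3 1 3 2 2 2 5 2
Double every second digit counting from the check-digit position (so the 1st, 3rd, 5th, ... of the partial from the right).
  doubled (with −9 where >9): 3 0 6 2 4 4 4 → sum 23
  kept as-is: 3 1 3 3 2 5 → sum 17
Total = 23 + 17 = 40.
Check digit = (10 − (40 mod 10)) mod 10 = 0.

0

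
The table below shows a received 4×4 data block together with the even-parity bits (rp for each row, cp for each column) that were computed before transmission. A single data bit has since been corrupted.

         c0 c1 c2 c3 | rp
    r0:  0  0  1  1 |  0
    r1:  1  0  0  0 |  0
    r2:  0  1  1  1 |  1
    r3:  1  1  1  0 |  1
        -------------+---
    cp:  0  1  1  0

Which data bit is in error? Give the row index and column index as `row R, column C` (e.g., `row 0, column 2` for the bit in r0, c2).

row 1, column 1

Recompute each row's even parity and compare to rp:
  r0: data parity 0, sent rp 0 → ok
  r1: data parity 1, sent rp 0 → mismatch
  r2: data parity 1, sent rp 1 → ok
  r3: data parity 1, sent rp 1 → ok
Recompute each column's even parity and compare to cp:
  c0: data parity 0, sent cp 0 → ok
  c1: data parity 0, sent cp 1 → mismatch
  c2: data parity 1, sent cp 1 → ok
  c3: data parity 0, sent cp 0 → ok
Exactly one row (r1) and one column (c1) fail → the flipped bit is at their intersection.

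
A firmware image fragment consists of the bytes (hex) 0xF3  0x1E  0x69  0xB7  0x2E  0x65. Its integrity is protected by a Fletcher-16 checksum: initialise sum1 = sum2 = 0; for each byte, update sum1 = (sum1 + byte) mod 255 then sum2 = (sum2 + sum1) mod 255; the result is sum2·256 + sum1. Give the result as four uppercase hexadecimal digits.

DCC6

Running sums (mod 255):
  after byte 0 (0xF3): sum1=243, sum2=243
  after byte 1 (0x1E): sum1=18, sum2=6
  after byte 2 (0x69): sum1=123, sum2=129
  after byte 3 (0xB7): sum1=51, sum2=180
  after byte 4 (0x2E): sum1=97, sum2=22
  after byte 5 (0x65): sum1=198, sum2=220
Checksum = sum2·256 + sum1 = 220·256 + 198 = 56518 = 0xDCC6.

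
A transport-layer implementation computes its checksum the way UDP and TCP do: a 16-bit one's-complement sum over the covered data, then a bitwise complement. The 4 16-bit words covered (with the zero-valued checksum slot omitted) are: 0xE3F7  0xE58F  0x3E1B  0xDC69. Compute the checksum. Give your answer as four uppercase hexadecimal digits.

One's-complement addition (fold any carry out of bit 15 back into bit 0):
  0xE3F7 + 0xE58F = 0x1C986 → wrap carry → 0xC987
  0xC987 + 0x3E1B = 0x107A2 → wrap carry → 0x07A3
  0x07A3 + 0xDC69 = 0x0E40C
One's-complement sum = 0xE40C.
Checksum = ~0xE40C & 0xFFFF = 0x1BF3.

1BF3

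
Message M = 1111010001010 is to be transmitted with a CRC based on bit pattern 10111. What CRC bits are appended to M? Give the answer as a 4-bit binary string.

0100

Append 4 zeros: 11110100010100000. Divide by 10111 (XOR where the leading bit is 1):
  pos 0: 11110 XOR 10111 = 01001
  pos 1: 10011 XOR 10111 = 00100
  pos 3: 10000 XOR 10111 = 00111
  pos 5: 11101 XOR 10111 = 01010
  pos 6: 10100 XOR 10111 = 00011
  pos 9: 11100 XOR 10111 = 01011
  pos 10: 10110 XOR 10111 = 00001
Remainder (last 4 bits) = 0100. This is the CRC / FCS.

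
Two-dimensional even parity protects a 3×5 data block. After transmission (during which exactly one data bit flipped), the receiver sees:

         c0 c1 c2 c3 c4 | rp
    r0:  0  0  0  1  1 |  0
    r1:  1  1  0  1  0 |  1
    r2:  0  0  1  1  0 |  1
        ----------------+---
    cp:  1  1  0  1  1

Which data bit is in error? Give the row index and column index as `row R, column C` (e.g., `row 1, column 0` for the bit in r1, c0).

Recompute each row's even parity and compare to rp:
  r0: data parity 0, sent rp 0 → ok
  r1: data parity 1, sent rp 1 → ok
  r2: data parity 0, sent rp 1 → mismatch
Recompute each column's even parity and compare to cp:
  c0: data parity 1, sent cp 1 → ok
  c1: data parity 1, sent cp 1 → ok
  c2: data parity 1, sent cp 0 → mismatch
  c3: data parity 1, sent cp 1 → ok
  c4: data parity 1, sent cp 1 → ok
Exactly one row (r2) and one column (c2) fail → the flipped bit is at their intersection.

row 2, column 2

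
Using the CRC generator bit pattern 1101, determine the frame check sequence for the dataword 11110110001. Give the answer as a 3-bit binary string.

001

Append 3 zeros: 11110110001000. Divide by 1101 (XOR where the leading bit is 1):
  pos 0: 1111 XOR 1101 = 0010
  pos 2: 1001 XOR 1101 = 0100
  pos 3: 1001 XOR 1101 = 0100
  pos 4: 1000 XOR 1101 = 0101
  pos 5: 1010 XOR 1101 = 0111
  pos 6: 1110 XOR 1101 = 0011
  pos 8: 1110 XOR 1101 = 0011
  pos 10: 1100 XOR 1101 = 0001
Remainder (last 3 bits) = 001. This is the CRC / FCS.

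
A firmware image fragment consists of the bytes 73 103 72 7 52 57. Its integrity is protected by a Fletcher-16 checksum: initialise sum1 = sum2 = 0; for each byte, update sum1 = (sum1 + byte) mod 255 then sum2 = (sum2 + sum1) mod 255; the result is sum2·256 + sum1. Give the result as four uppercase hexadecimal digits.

946D

Running sums (mod 255):
  after byte 0 (73): sum1=73, sum2=73
  after byte 1 (103): sum1=176, sum2=249
  after byte 2 (72): sum1=248, sum2=242
  after byte 3 (7): sum1=0, sum2=242
  after byte 4 (52): sum1=52, sum2=39
  after byte 5 (57): sum1=109, sum2=148
Checksum = sum2·256 + sum1 = 148·256 + 109 = 37997 = 0x946D.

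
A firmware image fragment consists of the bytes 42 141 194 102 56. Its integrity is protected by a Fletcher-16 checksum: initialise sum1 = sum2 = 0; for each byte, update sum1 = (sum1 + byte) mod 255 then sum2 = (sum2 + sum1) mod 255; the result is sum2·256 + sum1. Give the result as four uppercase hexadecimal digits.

Running sums (mod 255):
  after byte 0 (42): sum1=42, sum2=42
  after byte 1 (141): sum1=183, sum2=225
  after byte 2 (194): sum1=122, sum2=92
  after byte 3 (102): sum1=224, sum2=61
  after byte 4 (56): sum1=25, sum2=86
Checksum = sum2·256 + sum1 = 86·256 + 25 = 22041 = 0x5619.

5619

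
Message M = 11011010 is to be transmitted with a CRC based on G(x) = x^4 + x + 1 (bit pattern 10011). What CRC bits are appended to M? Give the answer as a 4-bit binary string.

0001

Append 4 zeros: 110110100000. Divide by 10011 (XOR where the leading bit is 1):
  pos 0: 11011 XOR 10011 = 01000
  pos 1: 10000 XOR 10011 = 00011
  pos 4: 11100 XOR 10011 = 01111
  pos 5: 11110 XOR 10011 = 01101
  pos 6: 11010 XOR 10011 = 01001
  pos 7: 10010 XOR 10011 = 00001
Remainder (last 4 bits) = 0001. This is the CRC / FCS.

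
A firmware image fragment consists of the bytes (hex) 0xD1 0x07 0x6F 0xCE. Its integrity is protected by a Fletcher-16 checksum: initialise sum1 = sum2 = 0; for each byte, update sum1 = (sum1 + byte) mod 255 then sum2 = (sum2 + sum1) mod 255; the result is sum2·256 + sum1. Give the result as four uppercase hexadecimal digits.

0A17

Running sums (mod 255):
  after byte 0 (0xD1): sum1=209, sum2=209
  after byte 1 (0x07): sum1=216, sum2=170
  after byte 2 (0x6F): sum1=72, sum2=242
  after byte 3 (0xCE): sum1=23, sum2=10
Checksum = sum2·256 + sum1 = 10·256 + 23 = 2583 = 0x0A17.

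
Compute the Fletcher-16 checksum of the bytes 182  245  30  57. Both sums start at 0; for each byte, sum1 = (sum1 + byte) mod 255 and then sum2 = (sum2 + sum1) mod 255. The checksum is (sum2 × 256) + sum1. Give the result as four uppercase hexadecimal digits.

Running sums (mod 255):
  after byte 0 (182): sum1=182, sum2=182
  after byte 1 (245): sum1=172, sum2=99
  after byte 2 (30): sum1=202, sum2=46
  after byte 3 (57): sum1=4, sum2=50
Checksum = sum2·256 + sum1 = 50·256 + 4 = 12804 = 0x3204.

3204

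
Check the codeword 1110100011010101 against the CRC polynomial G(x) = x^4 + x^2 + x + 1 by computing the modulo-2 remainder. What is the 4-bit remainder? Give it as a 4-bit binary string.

0111

Modulo-2 division of 1110100011010101 by 10111:
  pos 0: 11101 XOR 10111 = 01010
  pos 1: 10100 XOR 10111 = 00011
  pos 4: 11001 XOR 10111 = 01110
  pos 5: 11101 XOR 10111 = 01010
  pos 6: 10100 XOR 10111 = 00011
  pos 9: 11101 XOR 10111 = 01010
  pos 10: 10100 XOR 10111 = 00011
Remainder = 0111 (nonzero — an error is detected).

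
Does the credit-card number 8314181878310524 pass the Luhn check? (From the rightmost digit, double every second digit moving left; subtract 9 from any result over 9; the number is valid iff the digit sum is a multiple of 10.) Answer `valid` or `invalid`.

invalid

From the right, keep odd positions and double even positions (subtract 9 from any doubled value over 9):
  doubled (positions 2,4,...): 4 0 6 5 2 2 2 7 → sum 28
  kept (positions 1,3,...): 4 5 1 8 8 8 4 3 → sum 41
Total = 69.
69 mod 10 = 9, so the number is invalid.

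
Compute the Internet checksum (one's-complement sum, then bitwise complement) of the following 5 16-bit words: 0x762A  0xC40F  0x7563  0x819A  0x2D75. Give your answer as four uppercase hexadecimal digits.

One's-complement addition (fold any carry out of bit 15 back into bit 0):
  0x762A + 0xC40F = 0x13A39 → wrap carry → 0x3A3A
  0x3A3A + 0x7563 = 0x0AF9D
  0xAF9D + 0x819A = 0x13137 → wrap carry → 0x3138
  0x3138 + 0x2D75 = 0x05EAD
One's-complement sum = 0x5EAD.
Checksum = ~0x5EAD & 0xFFFF = 0xA152.

A152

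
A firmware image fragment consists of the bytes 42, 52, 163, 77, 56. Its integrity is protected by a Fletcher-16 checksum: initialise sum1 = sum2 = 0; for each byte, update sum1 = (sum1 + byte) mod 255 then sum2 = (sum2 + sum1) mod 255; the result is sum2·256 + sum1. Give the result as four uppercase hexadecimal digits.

Running sums (mod 255):
  after byte 0 (42): sum1=42, sum2=42
  after byte 1 (52): sum1=94, sum2=136
  after byte 2 (163): sum1=2, sum2=138
  after byte 3 (77): sum1=79, sum2=217
  after byte 4 (56): sum1=135, sum2=97
Checksum = sum2·256 + sum1 = 97·256 + 135 = 24967 = 0x6187.

6187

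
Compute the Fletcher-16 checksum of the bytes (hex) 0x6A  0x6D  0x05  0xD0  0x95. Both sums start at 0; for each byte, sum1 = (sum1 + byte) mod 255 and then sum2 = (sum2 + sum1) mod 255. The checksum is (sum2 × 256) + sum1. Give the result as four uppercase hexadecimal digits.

1043

Running sums (mod 255):
  after byte 0 (0x6A): sum1=106, sum2=106
  after byte 1 (0x6D): sum1=215, sum2=66
  after byte 2 (0x05): sum1=220, sum2=31
  after byte 3 (0xD0): sum1=173, sum2=204
  after byte 4 (0x95): sum1=67, sum2=16
Checksum = sum2·256 + sum1 = 16·256 + 67 = 4163 = 0x1043.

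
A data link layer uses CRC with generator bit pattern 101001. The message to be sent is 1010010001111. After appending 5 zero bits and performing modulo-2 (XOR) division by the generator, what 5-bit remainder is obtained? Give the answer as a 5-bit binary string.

01100

Append 5 zeros: 101001000111100000. Divide by 101001 (XOR where the leading bit is 1):
  pos 0: 101001 XOR 101001 = 000000
  pos 9: 111100 XOR 101001 = 010101
  pos 10: 101010 XOR 101001 = 000011
Remainder (last 5 bits) = 01100. This is the CRC / FCS.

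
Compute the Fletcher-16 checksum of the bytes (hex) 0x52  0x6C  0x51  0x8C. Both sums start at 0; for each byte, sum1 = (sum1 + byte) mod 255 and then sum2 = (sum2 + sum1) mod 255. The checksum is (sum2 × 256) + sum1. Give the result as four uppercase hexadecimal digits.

Running sums (mod 255):
  after byte 0 (0x52): sum1=82, sum2=82
  after byte 1 (0x6C): sum1=190, sum2=17
  after byte 2 (0x51): sum1=16, sum2=33
  after byte 3 (0x8C): sum1=156, sum2=189
Checksum = sum2·256 + sum1 = 189·256 + 156 = 48540 = 0xBD9C.

BD9C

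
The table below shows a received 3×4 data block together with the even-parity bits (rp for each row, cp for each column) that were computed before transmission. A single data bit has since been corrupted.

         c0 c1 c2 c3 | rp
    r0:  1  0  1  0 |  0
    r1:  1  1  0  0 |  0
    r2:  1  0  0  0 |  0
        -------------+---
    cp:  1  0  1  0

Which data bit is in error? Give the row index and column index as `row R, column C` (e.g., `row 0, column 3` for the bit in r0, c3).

Recompute each row's even parity and compare to rp:
  r0: data parity 0, sent rp 0 → ok
  r1: data parity 0, sent rp 0 → ok
  r2: data parity 1, sent rp 0 → mismatch
Recompute each column's even parity and compare to cp:
  c0: data parity 1, sent cp 1 → ok
  c1: data parity 1, sent cp 0 → mismatch
  c2: data parity 1, sent cp 1 → ok
  c3: data parity 0, sent cp 0 → ok
Exactly one row (r2) and one column (c1) fail → the flipped bit is at their intersection.

row 2, column 1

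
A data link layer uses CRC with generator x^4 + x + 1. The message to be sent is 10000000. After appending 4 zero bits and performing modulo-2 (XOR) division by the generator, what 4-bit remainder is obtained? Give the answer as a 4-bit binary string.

Append 4 zeros: 100000000000. Divide by 10011 (XOR where the leading bit is 1):
  pos 0: 10000 XOR 10011 = 00011
  pos 3: 11000 XOR 10011 = 01011
  pos 4: 10110 XOR 10011 = 00101
  pos 6: 10100 XOR 10011 = 00111
Remainder (last 4 bits) = 1110. This is the CRC / FCS.

1110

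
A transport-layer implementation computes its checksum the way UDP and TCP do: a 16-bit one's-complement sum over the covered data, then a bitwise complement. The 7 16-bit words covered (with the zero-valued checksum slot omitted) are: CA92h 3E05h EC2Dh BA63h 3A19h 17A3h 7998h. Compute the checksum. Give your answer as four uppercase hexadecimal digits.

8581

One's-complement addition (fold any carry out of bit 15 back into bit 0):
  0xCA92 + 0x3E05 = 0x10897 → wrap carry → 0x0898
  0x0898 + 0xEC2D = 0x0F4C5
  0xF4C5 + 0xBA63 = 0x1AF28 → wrap carry → 0xAF29
  0xAF29 + 0x3A19 = 0x0E942
  0xE942 + 0x17A3 = 0x100E5 → wrap carry → 0x00E6
  0x00E6 + 0x7998 = 0x07A7E
One's-complement sum = 0x7A7E.
Checksum = ~0x7A7E & 0xFFFF = 0x8581.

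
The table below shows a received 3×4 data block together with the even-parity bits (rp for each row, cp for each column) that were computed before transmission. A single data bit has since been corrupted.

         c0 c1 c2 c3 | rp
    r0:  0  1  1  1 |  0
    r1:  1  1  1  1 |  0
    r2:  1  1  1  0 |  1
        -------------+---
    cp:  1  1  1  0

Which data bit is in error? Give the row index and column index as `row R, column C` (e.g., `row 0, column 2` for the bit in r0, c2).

row 0, column 0

Recompute each row's even parity and compare to rp:
  r0: data parity 1, sent rp 0 → mismatch
  r1: data parity 0, sent rp 0 → ok
  r2: data parity 1, sent rp 1 → ok
Recompute each column's even parity and compare to cp:
  c0: data parity 0, sent cp 1 → mismatch
  c1: data parity 1, sent cp 1 → ok
  c2: data parity 1, sent cp 1 → ok
  c3: data parity 0, sent cp 0 → ok
Exactly one row (r0) and one column (c0) fail → the flipped bit is at their intersection.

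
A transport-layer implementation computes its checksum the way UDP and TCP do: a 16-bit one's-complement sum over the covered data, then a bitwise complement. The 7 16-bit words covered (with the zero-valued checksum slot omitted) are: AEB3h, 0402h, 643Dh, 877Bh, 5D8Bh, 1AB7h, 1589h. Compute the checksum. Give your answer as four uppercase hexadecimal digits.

D3C5

One's-complement addition (fold any carry out of bit 15 back into bit 0):
  0xAEB3 + 0x0402 = 0x0B2B5
  0xB2B5 + 0x643D = 0x116F2 → wrap carry → 0x16F3
  0x16F3 + 0x877B = 0x09E6E
  0x9E6E + 0x5D8B = 0x0FBF9
  0xFBF9 + 0x1AB7 = 0x116B0 → wrap carry → 0x16B1
  0x16B1 + 0x1589 = 0x02C3A
One's-complement sum = 0x2C3A.
Checksum = ~0x2C3A & 0xFFFF = 0xD3C5.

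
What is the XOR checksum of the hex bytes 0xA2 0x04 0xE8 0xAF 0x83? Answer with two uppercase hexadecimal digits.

62

XOR the bytes together:
  start with 0xA2
  0xA2 ⊕ 0x04 = 0xA6
  0xA6 ⊕ 0xE8 = 0x4E
  0x4E ⊕ 0xAF = 0xE1
  0xE1 ⊕ 0x83 = 0x62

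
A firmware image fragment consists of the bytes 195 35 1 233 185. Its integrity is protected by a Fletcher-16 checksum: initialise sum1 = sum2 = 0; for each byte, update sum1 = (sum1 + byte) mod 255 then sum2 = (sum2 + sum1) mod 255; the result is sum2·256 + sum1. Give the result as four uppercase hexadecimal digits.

Running sums (mod 255):
  after byte 0 (195): sum1=195, sum2=195
  after byte 1 (35): sum1=230, sum2=170
  after byte 2 (1): sum1=231, sum2=146
  after byte 3 (233): sum1=209, sum2=100
  after byte 4 (185): sum1=139, sum2=239
Checksum = sum2·256 + sum1 = 239·256 + 139 = 61323 = 0xEF8B.

EF8B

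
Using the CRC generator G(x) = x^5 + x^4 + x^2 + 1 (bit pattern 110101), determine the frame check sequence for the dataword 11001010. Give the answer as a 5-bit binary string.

11011

Append 5 zeros: 1100101000000. Divide by 110101 (XOR where the leading bit is 1):
  pos 0: 110010 XOR 110101 = 000111
  pos 3: 111100 XOR 110101 = 001001
  pos 5: 100100 XOR 110101 = 010001
  pos 6: 100010 XOR 110101 = 010111
  pos 7: 101110 XOR 110101 = 011011
Remainder (last 5 bits) = 11011. This is the CRC / FCS.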